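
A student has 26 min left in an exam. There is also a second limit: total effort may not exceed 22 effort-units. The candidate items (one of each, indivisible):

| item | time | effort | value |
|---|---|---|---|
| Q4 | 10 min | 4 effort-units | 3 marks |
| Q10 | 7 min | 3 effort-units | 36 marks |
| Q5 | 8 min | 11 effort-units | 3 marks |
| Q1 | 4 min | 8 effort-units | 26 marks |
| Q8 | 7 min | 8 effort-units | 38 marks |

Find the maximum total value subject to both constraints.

100 marks

Feasible sets respecting both limits:
- Q10+Q1+Q8: time 18, effort 19, value 100
- Q4+Q10+Q8: time 24, effort 15, value 77
- Q10+Q5+Q8: time 22, effort 22, value 77
- Q10+Q8: time 14, effort 11, value 74
Best: 100 marks.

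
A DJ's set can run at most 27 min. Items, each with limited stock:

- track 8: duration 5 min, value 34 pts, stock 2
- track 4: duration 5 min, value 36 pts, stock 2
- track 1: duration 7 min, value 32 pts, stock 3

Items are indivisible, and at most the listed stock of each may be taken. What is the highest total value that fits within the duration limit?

172 pts

Best selections within duration 27 and stock limits:
- 2×track 8 + 2×track 4 + 1×track 1: duration 27, value 172
- 2×track 8 + 2×track 4: duration 20, value 140
- 1×track 8 + 2×track 4 + 1×track 1: duration 22, value 138
Best: 172 pts.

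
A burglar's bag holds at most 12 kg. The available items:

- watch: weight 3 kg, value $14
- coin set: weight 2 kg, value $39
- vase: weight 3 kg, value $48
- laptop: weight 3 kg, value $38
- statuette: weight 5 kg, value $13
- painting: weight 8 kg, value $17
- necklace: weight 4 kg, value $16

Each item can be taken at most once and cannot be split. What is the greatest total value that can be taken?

Check high-value combinations within 12 kg:
- coin set+vase+laptop+necklace: weight 2+3+3+4=12, value 39+48+38+16=141
- watch+coin set+vase+laptop: weight 3+2+3+3=11, value 14+39+48+38=139
- coin set+vase+laptop: weight 2+3+3=8, value 39+48+38=125
- watch+coin set+vase+necklace: weight 3+2+3+4=12, value 14+39+48+16=117
Best: $141.

$141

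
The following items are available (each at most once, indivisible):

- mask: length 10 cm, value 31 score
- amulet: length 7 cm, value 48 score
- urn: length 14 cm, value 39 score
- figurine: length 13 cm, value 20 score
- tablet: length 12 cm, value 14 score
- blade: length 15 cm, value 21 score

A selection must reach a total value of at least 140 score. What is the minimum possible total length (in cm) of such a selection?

Subsets with value ≥ 140, sorted by total length:
- mask+amulet+urn+figurine+tablet: length 56, value 152
- mask+amulet+urn+tablet+blade: length 58, value 153
- mask+amulet+urn+figurine+blade: length 59, value 159
Minimum length: 56 cm.

56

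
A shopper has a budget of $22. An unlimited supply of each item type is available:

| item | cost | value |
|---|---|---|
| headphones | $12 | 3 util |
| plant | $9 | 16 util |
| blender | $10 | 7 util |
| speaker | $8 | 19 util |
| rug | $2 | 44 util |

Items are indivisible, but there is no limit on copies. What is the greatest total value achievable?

484 util

Best value-per-unit is rug at 44/2, and filling with it alone uses cost 11×2=22. No mix of the others beats 11×44 = 484.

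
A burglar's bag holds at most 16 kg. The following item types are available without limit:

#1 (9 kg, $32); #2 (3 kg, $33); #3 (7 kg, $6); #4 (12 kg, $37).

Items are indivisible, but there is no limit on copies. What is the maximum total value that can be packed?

$165

Best value-per-unit is #2 at 33/3, and filling with it alone uses weight 5×3=15. No mix of the others beats 5×33 = 165.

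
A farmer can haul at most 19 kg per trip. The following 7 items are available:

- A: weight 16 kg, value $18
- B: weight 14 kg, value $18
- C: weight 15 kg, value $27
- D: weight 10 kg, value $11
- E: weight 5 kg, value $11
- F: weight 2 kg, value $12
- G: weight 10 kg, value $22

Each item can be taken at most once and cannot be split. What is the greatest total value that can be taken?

$45

Check high-value combinations within 19 kg:
- E+F+G: weight 5+2+10=17, value 11+12+22=45
- C+F: weight 15+2=17, value 27+12=39
- F+G: weight 2+10=12, value 12+22=34
Best: $45.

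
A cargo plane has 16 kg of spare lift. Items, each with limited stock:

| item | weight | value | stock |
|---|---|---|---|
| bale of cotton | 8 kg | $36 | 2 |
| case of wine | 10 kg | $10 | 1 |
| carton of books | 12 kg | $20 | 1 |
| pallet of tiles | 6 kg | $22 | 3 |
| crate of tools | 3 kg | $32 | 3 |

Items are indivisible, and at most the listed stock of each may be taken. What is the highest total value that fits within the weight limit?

Best selections within weight 16 and stock limits:
- 1×pallet of tiles + 3×crate of tools: weight 15, value 118
- 1×bale of cotton + 2×crate of tools: weight 14, value 100
- 3×crate of tools: weight 9, value 96
Best: $118.

$118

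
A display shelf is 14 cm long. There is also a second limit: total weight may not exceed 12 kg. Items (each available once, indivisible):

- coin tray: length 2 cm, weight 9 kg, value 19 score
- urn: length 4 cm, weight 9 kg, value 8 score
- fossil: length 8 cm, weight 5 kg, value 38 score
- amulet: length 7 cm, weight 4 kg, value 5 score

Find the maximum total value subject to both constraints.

38 score

Feasible sets respecting both limits:
- fossil: length 8, weight 5, value 38
- coin tray: length 2, weight 9, value 19
- urn: length 4, weight 9, value 8
Best: 38 score.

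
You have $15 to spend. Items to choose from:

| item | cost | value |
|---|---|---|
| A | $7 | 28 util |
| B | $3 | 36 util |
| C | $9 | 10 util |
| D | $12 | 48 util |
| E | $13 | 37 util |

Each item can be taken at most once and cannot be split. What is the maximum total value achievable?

Check high-value combinations within $15:
- B+D: cost 3+12=15, value 36+48=84
- A+B: cost 7+3=10, value 28+36=64
- D: cost 12, value 48
- B+C: cost 3+9=12, value 36+10=46
- E: cost 13, value 37
Best: 84 util.

84 util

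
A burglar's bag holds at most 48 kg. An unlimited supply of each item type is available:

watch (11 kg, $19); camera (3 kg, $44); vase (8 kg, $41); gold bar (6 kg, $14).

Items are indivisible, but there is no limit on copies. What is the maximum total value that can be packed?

$704

Best value-per-unit is camera at 44/3, and filling with it alone uses weight 16×3=48. No mix of the others beats 16×44 = 704.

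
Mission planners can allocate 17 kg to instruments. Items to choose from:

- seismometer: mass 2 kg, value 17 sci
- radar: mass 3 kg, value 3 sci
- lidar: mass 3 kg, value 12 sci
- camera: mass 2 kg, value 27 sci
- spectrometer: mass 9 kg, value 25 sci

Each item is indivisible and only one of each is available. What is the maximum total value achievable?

Check high-value combinations within 17 kg:
- seismometer+lidar+camera+spectrometer: mass 2+3+2+9=16, value 17+12+27+25=81
- seismometer+radar+camera+spectrometer: mass 2+3+2+9=16, value 17+3+27+25=72
- seismometer+camera+spectrometer: mass 2+2+9=13, value 17+27+25=69
Best: 81 sci.

81 sci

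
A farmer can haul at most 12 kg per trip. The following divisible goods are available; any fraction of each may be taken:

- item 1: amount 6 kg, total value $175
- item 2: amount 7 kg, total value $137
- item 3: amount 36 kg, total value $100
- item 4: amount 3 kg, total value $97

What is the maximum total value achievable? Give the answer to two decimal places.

Take in order of value per unit:
- item 4 (97/3 per unit): all 3 → value 97, running total 97.00
- item 1 (175/6 per unit): all 6 → value 175, running total 272.00
- item 2 (137/7 per unit): 3 of 7 → value 3×137/7 = 58.7143, running total 330.71
Total 330.71.

330.71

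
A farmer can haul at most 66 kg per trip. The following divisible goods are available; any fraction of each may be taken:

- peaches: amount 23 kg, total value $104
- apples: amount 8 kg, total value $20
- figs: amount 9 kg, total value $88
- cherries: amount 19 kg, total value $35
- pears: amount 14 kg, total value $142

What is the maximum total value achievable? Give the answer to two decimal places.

376.11

Take in order of value per unit:
- pears (142/14 per unit): all 14 → value 142, running total 142.00
- figs (88/9 per unit): all 9 → value 88, running total 230.00
- peaches (104/23 per unit): all 23 → value 104, running total 334.00
- apples (20/8 per unit): all 8 → value 20, running total 354.00
- cherries (35/19 per unit): 12 of 19 → value 12×35/19 = 22.1053, running total 376.11
Total 376.11.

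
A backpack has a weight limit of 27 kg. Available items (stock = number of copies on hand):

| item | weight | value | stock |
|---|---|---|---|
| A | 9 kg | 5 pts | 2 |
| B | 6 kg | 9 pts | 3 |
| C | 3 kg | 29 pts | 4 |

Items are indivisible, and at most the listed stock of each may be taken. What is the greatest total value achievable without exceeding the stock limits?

134 pts

Top feasible selections:
- 2×B + 4×C: weight 24, value 134
- 1×A + 1×B + 4×C: weight 27, value 130
- 1×B + 4×C: weight 18, value 125
- 1×A + 4×C: weight 21, value 121
Best: 134 pts.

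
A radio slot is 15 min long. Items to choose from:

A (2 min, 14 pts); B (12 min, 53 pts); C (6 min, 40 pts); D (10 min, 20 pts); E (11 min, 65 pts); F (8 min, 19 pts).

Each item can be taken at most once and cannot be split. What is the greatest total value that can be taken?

79 pts

Check high-value combinations within 15 min:
- A+E: duration 2+11=13, value 14+65=79
- A+B: duration 2+12=14, value 14+53=67
- E: duration 11, value 65
- C+F: duration 6+8=14, value 40+19=59
- A+C: duration 2+6=8, value 14+40=54
Best: 79 pts.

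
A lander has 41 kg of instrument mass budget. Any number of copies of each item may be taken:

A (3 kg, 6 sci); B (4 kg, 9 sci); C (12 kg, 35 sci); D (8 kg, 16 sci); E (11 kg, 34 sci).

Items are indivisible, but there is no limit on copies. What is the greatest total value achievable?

120 sci

Best value-per-unit is E at 34/11; filling with it alone gives 3×34 = 102.
Optimal mix: 2×B + 3×E → mass 41, value 120.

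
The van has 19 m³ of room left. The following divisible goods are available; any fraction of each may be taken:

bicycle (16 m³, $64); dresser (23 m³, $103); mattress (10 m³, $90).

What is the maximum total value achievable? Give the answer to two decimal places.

Take in order of value per unit:
- mattress (90/10 per unit): all 10 → value 90, running total 90.00
- dresser (103/23 per unit): 9 of 23 → value 9×103/23 = 40.3043, running total 130.30
Total 130.30.

130.30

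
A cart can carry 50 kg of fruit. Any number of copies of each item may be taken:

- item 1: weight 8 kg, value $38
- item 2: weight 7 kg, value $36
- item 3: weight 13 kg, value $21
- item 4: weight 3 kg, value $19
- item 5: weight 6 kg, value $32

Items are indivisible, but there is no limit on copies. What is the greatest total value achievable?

Best value-per-unit is item 4 at 19/3; filling with it alone gives 16×19 = 304.
Optimal mix: 1×item 1 + 14×item 4 → weight 50, value 304.

$304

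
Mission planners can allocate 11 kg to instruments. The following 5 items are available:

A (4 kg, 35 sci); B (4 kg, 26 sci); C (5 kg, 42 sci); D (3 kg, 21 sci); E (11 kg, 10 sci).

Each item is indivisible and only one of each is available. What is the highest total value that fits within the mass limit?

Check high-value combinations within 11 kg:
- A+B+D: mass 4+4+3=11, value 35+26+21=82
- A+C: mass 4+5=9, value 35+42=77
- B+C: mass 4+5=9, value 26+42=68
Best: 82 sci.

82 sci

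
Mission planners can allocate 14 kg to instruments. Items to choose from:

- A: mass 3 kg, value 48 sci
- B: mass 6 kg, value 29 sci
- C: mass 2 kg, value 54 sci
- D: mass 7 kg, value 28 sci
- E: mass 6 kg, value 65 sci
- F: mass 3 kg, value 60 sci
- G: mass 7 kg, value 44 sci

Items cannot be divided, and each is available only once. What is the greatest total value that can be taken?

227 sci

This is a 0/1 knapsack; check combinations near the capacity.
- A+C+E+F: mass 3+2+6+3=14, value 48+54+65+60=227
- A+B+C+F: mass 3+6+2+3=14, value 48+29+54+60=191
- C+E+F: mass 2+6+3=11, value 54+65+60=179
- A+E+F: mass 3+6+3=12, value 48+65+60=173
- A+C+E: mass 3+2+6=11, value 48+54+65=167
Best: 227 sci.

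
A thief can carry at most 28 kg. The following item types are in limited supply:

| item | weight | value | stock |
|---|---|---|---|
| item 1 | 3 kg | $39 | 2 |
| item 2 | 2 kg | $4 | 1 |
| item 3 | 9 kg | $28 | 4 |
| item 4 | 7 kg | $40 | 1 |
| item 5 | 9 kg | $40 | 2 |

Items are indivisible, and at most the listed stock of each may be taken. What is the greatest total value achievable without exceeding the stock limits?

$162

Best selections within weight 28 and stock limits:
- 2×item 1 + 1×item 2 + 1×item 4 + 1×item 5: weight 24, value 162
- 2×item 1 + 1×item 2 + 2×item 5: weight 26, value 162
- 1×item 1 + 1×item 4 + 2×item 5: weight 28, value 159
- 2×item 1 + 1×item 4 + 1×item 5: weight 22, value 158
Best: $162.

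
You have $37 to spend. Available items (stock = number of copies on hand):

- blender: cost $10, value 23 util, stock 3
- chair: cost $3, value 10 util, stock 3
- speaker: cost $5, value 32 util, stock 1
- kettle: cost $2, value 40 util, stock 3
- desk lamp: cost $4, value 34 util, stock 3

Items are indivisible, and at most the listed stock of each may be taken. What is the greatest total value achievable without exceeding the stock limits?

287 util

Top feasible selections:
- 1×blender + 1×chair + 1×speaker + 3×kettle + 3×desk lamp: cost 36, value 287
- 3×chair + 1×speaker + 3×kettle + 3×desk lamp: cost 32, value 284
- 1×blender + 1×speaker + 3×kettle + 3×desk lamp: cost 33, value 277
Best: 287 util.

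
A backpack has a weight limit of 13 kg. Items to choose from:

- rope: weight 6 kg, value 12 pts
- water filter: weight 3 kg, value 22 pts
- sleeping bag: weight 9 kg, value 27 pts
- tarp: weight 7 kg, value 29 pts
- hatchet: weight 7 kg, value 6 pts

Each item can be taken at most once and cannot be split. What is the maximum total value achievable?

This is a 0/1 knapsack; check combinations near the capacity.
- water filter+tarp: weight 3+7=10, value 22+29=51
- water filter+sleeping bag: weight 3+9=12, value 22+27=49
- rope+tarp: weight 6+7=13, value 12+29=41
- rope+water filter: weight 6+3=9, value 12+22=34
Best: 51 pts.

51 pts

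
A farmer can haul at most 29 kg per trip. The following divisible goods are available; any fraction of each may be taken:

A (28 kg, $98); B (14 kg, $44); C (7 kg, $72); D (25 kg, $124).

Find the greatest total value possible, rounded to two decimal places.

181.12

Take in order of value per unit:
- C (72/7 per unit): all 7 → value 72, running total 72.00
- D (124/25 per unit): 22 of 25 → value 22×124/25 = 109.1200, running total 181.12
Total 181.12.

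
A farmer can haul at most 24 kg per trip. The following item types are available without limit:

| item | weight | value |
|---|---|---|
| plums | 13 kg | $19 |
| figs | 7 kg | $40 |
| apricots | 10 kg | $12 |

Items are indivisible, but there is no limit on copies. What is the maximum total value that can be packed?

Best value-per-unit is figs at 40/7, and filling with it alone uses weight 3×7=21. No mix of the others beats 3×40 = 120.

$120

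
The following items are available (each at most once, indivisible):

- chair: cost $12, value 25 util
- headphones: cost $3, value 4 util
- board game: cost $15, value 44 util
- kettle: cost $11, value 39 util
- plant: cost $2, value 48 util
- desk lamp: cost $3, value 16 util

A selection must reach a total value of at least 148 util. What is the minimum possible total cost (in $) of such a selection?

34

Subsets with value ≥ 148, sorted by total cost:
- headphones+board game+kettle+plant+desk lamp: cost 34, value 151
- chair+board game+kettle+plant: cost 40, value 156
Minimum cost: 34 $.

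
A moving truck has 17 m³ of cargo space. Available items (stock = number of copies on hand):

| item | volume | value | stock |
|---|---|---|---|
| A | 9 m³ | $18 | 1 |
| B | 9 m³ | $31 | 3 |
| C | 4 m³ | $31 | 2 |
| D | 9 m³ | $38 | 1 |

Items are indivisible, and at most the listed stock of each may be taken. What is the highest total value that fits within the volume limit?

Best selections within volume 17 and stock limits:
- 2×C + 1×D: volume 17, value 100
- 1×B + 2×C: volume 17, value 93
- 1×A + 2×C: volume 17, value 80
- 1×C + 1×D: volume 13, value 69
Best: $100.

$100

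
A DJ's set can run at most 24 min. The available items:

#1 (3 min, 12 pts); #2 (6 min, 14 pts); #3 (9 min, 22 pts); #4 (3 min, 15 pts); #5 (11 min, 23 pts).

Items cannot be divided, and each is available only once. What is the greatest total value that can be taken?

64 pts

Check high-value combinations within 24 min:
- #1+#2+#4+#5: duration 3+6+3+11=23, value 12+14+15+23=64
- #1+#2+#3+#4: duration 3+6+9+3=21, value 12+14+22+15=63
- #3+#4+#5: duration 9+3+11=23, value 22+15+23=60
Best: 64 pts.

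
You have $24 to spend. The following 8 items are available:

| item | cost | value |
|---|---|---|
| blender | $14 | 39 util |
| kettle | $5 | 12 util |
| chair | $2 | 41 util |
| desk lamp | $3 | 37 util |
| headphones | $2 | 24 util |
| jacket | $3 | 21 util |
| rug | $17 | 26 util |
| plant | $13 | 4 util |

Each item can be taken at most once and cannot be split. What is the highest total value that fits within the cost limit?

This is a 0/1 knapsack; check combinations near the capacity.
- blender+chair+desk lamp+headphones+jacket: cost 14+2+3+2+3=24, value 39+41+37+24+21=162
- blender+chair+desk lamp+headphones: cost 14+2+3+2=21, value 39+41+37+24=141
- blender+chair+desk lamp+jacket: cost 14+2+3+3=22, value 39+41+37+21=138
Best: 162 util.

162 util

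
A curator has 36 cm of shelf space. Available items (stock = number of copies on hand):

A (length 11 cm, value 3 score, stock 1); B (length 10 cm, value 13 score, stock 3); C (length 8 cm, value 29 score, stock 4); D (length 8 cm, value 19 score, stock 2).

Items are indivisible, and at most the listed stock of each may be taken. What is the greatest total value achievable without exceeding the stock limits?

116 score

Best selections within length 36 and stock limits:
- 4×C: length 32, value 116
- 3×C + 1×D: length 32, value 106
- 1×B + 3×C: length 34, value 100
Best: 116 score.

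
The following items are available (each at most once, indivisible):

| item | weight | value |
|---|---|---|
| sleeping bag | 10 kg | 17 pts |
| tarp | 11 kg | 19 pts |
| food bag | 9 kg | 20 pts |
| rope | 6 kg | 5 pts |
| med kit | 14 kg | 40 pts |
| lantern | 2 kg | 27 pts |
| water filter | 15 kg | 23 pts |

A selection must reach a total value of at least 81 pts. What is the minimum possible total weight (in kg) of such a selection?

25

Subsets with value ≥ 81, sorted by total weight:
- food bag+med kit+lantern: weight 25, value 87
- sleeping bag+med kit+lantern: weight 26, value 84
- tarp+med kit+lantern: weight 27, value 86
- food bag+rope+med kit+lantern: weight 31, value 92
Minimum weight: 25 kg.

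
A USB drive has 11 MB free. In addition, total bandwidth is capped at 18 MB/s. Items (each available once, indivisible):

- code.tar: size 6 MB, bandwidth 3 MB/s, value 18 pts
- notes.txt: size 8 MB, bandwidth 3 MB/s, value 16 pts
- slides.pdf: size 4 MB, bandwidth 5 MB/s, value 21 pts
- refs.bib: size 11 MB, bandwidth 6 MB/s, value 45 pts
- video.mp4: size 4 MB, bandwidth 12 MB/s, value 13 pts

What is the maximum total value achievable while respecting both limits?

45 pts

Feasible sets respecting both limits:
- refs.bib: size 11, bandwidth 6, value 45
- code.tar+slides.pdf: size 10, bandwidth 8, value 39
- slides.pdf+video.mp4: size 8, bandwidth 17, value 34
- code.tar+video.mp4: size 10, bandwidth 15, value 31
Best: 45 pts.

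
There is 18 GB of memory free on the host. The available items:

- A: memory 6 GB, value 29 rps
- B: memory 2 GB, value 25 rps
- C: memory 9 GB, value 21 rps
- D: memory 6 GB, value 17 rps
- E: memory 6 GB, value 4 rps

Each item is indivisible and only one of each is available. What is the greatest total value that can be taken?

Check high-value combinations within 18 GB:
- A+B+C: memory 6+2+9=17, value 29+25+21=75
- A+B+D: memory 6+2+6=14, value 29+25+17=71
- B+C+D: memory 2+9+6=17, value 25+21+17=63
- A+B+E: memory 6+2+6=14, value 29+25+4=58
Best: 75 rps.

75 rps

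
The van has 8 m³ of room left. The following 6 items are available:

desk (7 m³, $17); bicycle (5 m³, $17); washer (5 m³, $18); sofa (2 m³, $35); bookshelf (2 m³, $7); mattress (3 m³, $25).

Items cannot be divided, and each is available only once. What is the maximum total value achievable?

Check high-value combinations within 8 m³:
- sofa+bookshelf+mattress: volume 2+2+3=7, value 35+7+25=67
- sofa+mattress: volume 2+3=5, value 35+25=60
- washer+sofa: volume 5+2=7, value 18+35=53
- bicycle+sofa: volume 5+2=7, value 17+35=52
Best: $67.

$67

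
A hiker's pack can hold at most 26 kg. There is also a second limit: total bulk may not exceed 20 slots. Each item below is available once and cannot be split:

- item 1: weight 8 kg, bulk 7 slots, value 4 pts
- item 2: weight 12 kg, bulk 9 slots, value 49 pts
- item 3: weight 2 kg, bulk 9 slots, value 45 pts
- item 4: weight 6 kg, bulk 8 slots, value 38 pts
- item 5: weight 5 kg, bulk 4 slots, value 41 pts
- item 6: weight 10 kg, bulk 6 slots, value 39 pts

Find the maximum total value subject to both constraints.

Feasible sets respecting both limits:
- item 3+item 5+item 6: weight 17, bulk 19, value 125
- item 4+item 5+item 6: weight 21, bulk 18, value 118
- item 2+item 3: weight 14, bulk 18, value 94
- item 1+item 2+item 5: weight 25, bulk 20, value 94
Best: 125 pts.

125 pts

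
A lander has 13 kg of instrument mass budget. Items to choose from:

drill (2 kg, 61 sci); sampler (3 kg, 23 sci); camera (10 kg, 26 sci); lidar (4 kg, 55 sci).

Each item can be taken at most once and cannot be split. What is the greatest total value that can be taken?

139 sci

Check high-value combinations within 13 kg:
- drill+sampler+lidar: mass 2+3+4=9, value 61+23+55=139
- drill+lidar: mass 2+4=6, value 61+55=116
- drill+camera: mass 2+10=12, value 61+26=87
- drill+sampler: mass 2+3=5, value 61+23=84
- sampler+lidar: mass 3+4=7, value 23+55=78
Best: 139 sci.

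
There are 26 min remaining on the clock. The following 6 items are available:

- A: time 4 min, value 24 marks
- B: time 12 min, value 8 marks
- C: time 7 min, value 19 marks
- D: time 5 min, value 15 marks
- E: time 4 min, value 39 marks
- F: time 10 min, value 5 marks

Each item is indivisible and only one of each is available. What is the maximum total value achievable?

Check high-value combinations within 26 min:
- A+C+D+E: time 4+7+5+4=20, value 24+19+15+39=97
- A+C+E+F: time 4+7+4+10=25, value 24+19+39+5=87
- A+B+D+E: time 4+12+5+4=25, value 24+8+15+39=86
- A+D+E+F: time 4+5+4+10=23, value 24+15+39+5=83
- A+C+E: time 4+7+4=15, value 24+19+39=82
Best: 97 marks.

97 marks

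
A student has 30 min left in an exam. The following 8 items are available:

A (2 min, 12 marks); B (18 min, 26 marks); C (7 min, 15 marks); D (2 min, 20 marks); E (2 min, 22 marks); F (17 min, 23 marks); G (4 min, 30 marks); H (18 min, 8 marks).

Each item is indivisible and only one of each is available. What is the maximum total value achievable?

Check high-value combinations within 30 min:
- A+B+D+E+G: time 2+18+2+2+4=28, value 12+26+20+22+30=110
- A+D+E+F+G: time 2+2+2+17+4=27, value 12+20+22+23+30=107
- A+C+D+E+G: time 2+7+2+2+4=17, value 12+15+20+22+30=99
Best: 110 marks.

110 marks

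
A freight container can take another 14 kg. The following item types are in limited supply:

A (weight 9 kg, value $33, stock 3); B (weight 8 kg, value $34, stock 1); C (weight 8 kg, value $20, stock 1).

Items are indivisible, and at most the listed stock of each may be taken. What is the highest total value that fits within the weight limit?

Best selections within weight 14 and stock limits:
- 1×B: weight 8, value 34
- 1×A: weight 9, value 33
Best: $34.

$34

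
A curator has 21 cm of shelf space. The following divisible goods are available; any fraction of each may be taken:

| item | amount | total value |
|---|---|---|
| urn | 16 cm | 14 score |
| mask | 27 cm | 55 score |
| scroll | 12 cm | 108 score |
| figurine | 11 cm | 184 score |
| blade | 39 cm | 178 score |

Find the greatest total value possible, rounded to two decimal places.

274.00

Take in order of value per unit:
- figurine (184/11 per unit): all 11 → value 184, running total 184.00
- scroll (108/12 per unit): 10 of 12 → value 10×108/12 = 90.0000, running total 274.00
Total 274.00.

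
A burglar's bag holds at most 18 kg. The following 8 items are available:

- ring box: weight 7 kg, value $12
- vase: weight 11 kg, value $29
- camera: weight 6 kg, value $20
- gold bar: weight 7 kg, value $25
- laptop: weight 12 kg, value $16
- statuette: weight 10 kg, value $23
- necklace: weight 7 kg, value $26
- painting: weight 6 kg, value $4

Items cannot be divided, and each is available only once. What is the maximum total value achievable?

$55

This is a 0/1 knapsack; check combinations near the capacity.
- vase+necklace: weight 11+7=18, value 29+26=55
- vase+gold bar: weight 11+7=18, value 29+25=54
- gold bar+necklace: weight 7+7=14, value 25+26=51
- vase+camera: weight 11+6=17, value 29+20=49
Best: $55.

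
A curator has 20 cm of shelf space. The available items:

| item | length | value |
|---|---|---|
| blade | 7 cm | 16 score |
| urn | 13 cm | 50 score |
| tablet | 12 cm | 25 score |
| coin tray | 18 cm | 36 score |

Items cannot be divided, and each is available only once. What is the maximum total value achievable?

Check high-value combinations within 20 cm:
- blade+urn: length 7+13=20, value 16+50=66
- urn: length 13, value 50
- blade+tablet: length 7+12=19, value 16+25=41
- coin tray: length 18, value 36
- tablet: length 12, value 25
Best: 66 score.

66 score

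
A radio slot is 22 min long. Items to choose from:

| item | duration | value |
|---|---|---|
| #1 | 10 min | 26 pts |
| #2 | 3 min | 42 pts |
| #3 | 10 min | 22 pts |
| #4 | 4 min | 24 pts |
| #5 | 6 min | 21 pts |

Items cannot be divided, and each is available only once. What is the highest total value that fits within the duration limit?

92 pts

Check high-value combinations within 22 min:
- #1+#2+#4: duration 10+3+4=17, value 26+42+24=92
- #1+#2+#5: duration 10+3+6=19, value 26+42+21=89
- #2+#3+#4: duration 3+10+4=17, value 42+22+24=88
- #2+#4+#5: duration 3+4+6=13, value 42+24+21=87
Best: 92 pts.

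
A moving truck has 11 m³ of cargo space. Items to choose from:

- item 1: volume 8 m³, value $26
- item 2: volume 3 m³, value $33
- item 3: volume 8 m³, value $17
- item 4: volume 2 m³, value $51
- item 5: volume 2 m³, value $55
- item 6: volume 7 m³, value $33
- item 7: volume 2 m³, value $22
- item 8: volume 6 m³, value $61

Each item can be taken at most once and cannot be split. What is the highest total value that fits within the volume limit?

Check high-value combinations within 11 m³:
- item 4+item 5+item 8: volume 2+2+6=10, value 51+55+61=167
- item 2+item 4+item 5+item 7: volume 3+2+2+2=9, value 33+51+55+22=161
- item 2+item 5+item 8: volume 3+2+6=11, value 33+55+61=149
Best: $167.

$167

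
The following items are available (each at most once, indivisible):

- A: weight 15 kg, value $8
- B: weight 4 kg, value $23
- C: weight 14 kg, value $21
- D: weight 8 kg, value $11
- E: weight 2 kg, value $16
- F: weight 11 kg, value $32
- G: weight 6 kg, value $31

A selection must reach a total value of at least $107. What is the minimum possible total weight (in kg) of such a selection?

Subsets with value ≥ 107, sorted by total weight:
- B+D+E+F+G: weight 31, value 113
- B+C+F+G: weight 35, value 107
- B+C+E+F+G: weight 37, value 123
- A+B+E+F+G: weight 38, value 110
Minimum weight: 31 kg.

31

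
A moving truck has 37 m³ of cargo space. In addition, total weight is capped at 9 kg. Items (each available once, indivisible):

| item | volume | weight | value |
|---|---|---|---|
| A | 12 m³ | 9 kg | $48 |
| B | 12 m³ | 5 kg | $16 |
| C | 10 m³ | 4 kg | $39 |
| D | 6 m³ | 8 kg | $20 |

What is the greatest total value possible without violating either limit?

$55

Feasible sets respecting both limits:
- B+C: volume 22, weight 9, value 55
- A: volume 12, weight 9, value 48
- C: volume 10, weight 4, value 39
- D: volume 6, weight 8, value 20
Best: $55.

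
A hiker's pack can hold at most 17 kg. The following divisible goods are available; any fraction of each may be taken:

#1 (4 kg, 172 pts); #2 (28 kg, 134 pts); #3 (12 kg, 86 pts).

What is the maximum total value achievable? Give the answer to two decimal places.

Take in order of value per unit:
- #1 (172/4 per unit): all 4 → value 172, running total 172.00
- #3 (86/12 per unit): all 12 → value 86, running total 258.00
- #2 (134/28 per unit): 1 of 28 → value 1×134/28 = 4.7857, running total 262.79
Total 262.79.

262.79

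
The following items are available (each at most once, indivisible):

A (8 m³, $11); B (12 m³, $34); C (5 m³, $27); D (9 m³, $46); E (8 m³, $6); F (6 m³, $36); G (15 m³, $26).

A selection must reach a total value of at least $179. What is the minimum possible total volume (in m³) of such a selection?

55

Subsets with value ≥ 179, sorted by total volume:
- A+B+C+D+F+G: volume 55, value 180
- A+B+C+D+E+F+G: volume 63, value 186
Minimum volume: 55 m³.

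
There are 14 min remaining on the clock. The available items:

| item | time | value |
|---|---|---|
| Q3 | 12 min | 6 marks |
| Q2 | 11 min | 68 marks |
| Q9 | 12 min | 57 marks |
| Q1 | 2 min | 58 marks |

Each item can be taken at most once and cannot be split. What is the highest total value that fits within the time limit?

126 marks

Check high-value combinations within 14 min:
- Q2+Q1: time 11+2=13, value 68+58=126
- Q9+Q1: time 12+2=14, value 57+58=115
- Q2: time 11, value 68
Best: 126 marks.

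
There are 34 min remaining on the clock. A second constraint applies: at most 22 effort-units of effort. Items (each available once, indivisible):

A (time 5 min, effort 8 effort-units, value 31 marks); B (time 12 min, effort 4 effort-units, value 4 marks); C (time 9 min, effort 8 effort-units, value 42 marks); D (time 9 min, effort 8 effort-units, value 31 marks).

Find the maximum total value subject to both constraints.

77 marks

Feasible sets respecting both limits:
- A+B+C: time 26, effort 20, value 77
- B+C+D: time 30, effort 20, value 77
- A+C: time 14, effort 16, value 73
Best: 77 marks.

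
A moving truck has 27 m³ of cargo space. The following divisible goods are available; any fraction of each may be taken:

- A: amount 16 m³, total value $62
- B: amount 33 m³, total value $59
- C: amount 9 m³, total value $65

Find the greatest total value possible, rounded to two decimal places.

130.58

Take in order of value per unit:
- C (65/9 per unit): all 9 → value 65, running total 65.00
- A (62/16 per unit): all 16 → value 62, running total 127.00
- B (59/33 per unit): 2 of 33 → value 2×59/33 = 3.5758, running total 130.58
Total 130.58.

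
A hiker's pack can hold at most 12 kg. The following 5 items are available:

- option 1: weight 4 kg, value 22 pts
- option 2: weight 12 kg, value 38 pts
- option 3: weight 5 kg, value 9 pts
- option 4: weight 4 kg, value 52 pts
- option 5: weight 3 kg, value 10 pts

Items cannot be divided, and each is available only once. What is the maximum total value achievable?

Check high-value combinations within 12 kg:
- option 1+option 4+option 5: weight 4+4+3=11, value 22+52+10=84
- option 1+option 4: weight 4+4=8, value 22+52=74
- option 3+option 4+option 5: weight 5+4+3=12, value 9+52+10=71
- option 4+option 5: weight 4+3=7, value 52+10=62
- option 3+option 4: weight 5+4=9, value 9+52=61
Best: 84 pts.

84 pts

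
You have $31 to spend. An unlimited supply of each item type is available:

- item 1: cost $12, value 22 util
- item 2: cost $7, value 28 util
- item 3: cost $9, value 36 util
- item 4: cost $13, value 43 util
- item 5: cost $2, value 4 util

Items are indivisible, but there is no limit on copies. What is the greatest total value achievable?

120 util

Best value-per-unit is item 2 at 28/7; filling with it alone gives 4×28 = 112.
Optimal mix: 3×item 2 + 1×item 3 → cost 30, value 120.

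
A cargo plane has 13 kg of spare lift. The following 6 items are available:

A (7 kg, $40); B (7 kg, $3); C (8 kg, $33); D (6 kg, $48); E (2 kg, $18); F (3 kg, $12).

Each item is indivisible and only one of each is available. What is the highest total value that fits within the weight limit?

Check high-value combinations within 13 kg:
- A+D: weight 7+6=13, value 40+48=88
- D+E+F: weight 6+2+3=11, value 48+18+12=78
- A+E+F: weight 7+2+3=12, value 40+18+12=70
- D+E: weight 6+2=8, value 48+18=66
Best: $88.

$88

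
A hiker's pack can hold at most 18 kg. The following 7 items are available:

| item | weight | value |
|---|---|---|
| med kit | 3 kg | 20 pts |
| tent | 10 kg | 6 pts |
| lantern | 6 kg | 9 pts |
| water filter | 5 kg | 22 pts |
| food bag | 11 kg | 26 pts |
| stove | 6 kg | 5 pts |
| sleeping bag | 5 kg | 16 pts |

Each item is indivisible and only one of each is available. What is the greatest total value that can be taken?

58 pts

Check high-value combinations within 18 kg:
- med kit+water filter+sleeping bag: weight 3+5+5=13, value 20+22+16=58
- med kit+lantern+water filter: weight 3+6+5=14, value 20+9+22=51
- water filter+food bag: weight 5+11=16, value 22+26=48
Best: 58 pts.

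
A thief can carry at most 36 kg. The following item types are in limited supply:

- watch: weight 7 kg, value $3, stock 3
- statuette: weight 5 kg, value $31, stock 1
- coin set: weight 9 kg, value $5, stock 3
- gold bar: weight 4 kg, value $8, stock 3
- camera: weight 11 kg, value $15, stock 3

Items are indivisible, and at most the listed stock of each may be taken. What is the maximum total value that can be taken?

Best selections within weight 36 and stock limits:
- 1×statuette + 2×gold bar + 2×camera: weight 35, value 77
- 1×watch + 1×statuette + 3×gold bar + 1×camera: weight 35, value 73
Best: $77.

$77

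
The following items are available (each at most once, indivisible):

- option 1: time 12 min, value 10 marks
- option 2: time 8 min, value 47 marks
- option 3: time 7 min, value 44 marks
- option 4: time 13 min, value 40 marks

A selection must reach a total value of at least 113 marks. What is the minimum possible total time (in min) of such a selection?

28

Subsets with value ≥ 113, sorted by total time:
- option 2+option 3+option 4: time 28, value 131
- option 1+option 2+option 3+option 4: time 40, value 141
Minimum time: 28 min.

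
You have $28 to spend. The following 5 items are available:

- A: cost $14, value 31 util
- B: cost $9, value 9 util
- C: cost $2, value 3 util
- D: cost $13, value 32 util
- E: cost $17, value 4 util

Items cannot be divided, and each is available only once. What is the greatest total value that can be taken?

63 util

Check high-value combinations within $28:
- A+D: cost 14+13=27, value 31+32=63
- B+C+D: cost 9+2+13=24, value 9+3+32=44
- A+B+C: cost 14+9+2=25, value 31+9+3=43
- B+D: cost 9+13=22, value 9+32=41
Best: 63 util.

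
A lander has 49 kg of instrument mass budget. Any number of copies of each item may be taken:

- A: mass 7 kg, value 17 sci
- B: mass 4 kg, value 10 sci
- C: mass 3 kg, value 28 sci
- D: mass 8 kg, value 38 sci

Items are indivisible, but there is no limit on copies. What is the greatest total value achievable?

Best value-per-unit is C at 28/3, and filling with it alone uses mass 16×3=48. No mix of the others beats 16×28 = 448.

448 sci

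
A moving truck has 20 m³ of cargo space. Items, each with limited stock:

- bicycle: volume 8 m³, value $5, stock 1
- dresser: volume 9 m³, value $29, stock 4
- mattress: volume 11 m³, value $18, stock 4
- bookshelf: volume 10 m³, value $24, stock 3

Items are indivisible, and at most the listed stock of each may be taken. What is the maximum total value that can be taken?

Best selections within volume 20 and stock limits:
- 2×dresser: volume 18, value 58
- 1×dresser + 1×bookshelf: volume 19, value 53
- 2×bookshelf: volume 20, value 48
- 1×dresser + 1×mattress: volume 20, value 47
Best: $58.

$58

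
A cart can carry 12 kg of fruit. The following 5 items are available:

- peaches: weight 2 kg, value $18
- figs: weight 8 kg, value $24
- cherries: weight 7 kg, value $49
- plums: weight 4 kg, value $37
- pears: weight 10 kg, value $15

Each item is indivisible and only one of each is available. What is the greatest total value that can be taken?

This is a 0/1 knapsack; check combinations near the capacity.
- cherries+plums: weight 7+4=11, value 49+37=86
- peaches+cherries: weight 2+7=9, value 18+49=67
- figs+plums: weight 8+4=12, value 24+37=61
- peaches+plums: weight 2+4=6, value 18+37=55
- cherries: weight 7, value 49
Best: $86.

$86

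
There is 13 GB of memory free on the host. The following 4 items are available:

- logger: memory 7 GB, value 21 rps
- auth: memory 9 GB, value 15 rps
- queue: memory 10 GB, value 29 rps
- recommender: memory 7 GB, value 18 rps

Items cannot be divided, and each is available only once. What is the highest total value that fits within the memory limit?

Check high-value combinations within 13 GB:
- queue: memory 10, value 29
- logger: memory 7, value 21
- recommender: memory 7, value 18
- auth: memory 9, value 15
Best: 29 rps.

29 rps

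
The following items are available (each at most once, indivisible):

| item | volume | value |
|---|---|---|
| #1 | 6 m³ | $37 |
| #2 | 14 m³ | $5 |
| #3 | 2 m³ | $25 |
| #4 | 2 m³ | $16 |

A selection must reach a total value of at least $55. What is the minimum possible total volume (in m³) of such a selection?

8

Subsets with value ≥ 55, sorted by total volume:
- #1+#3: volume 8, value 62
- #1+#3+#4: volume 10, value 78
- #1+#2+#3: volume 22, value 67
- #1+#2+#4: volume 22, value 58
Minimum volume: 8 m³.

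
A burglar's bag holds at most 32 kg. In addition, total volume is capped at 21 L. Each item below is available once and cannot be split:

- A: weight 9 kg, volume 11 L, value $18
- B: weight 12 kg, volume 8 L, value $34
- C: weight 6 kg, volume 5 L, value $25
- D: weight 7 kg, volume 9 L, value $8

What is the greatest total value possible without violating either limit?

Feasible sets respecting both limits:
- B+C: weight 18, volume 13, value 59
- A+B: weight 21, volume 19, value 52
- A+C: weight 15, volume 16, value 43
- B+D: weight 19, volume 17, value 42
Best: $59.

$59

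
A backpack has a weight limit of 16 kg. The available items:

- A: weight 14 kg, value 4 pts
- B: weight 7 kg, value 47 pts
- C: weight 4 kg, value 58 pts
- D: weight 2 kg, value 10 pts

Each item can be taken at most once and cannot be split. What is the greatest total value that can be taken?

Check high-value combinations within 16 kg:
- B+C+D: weight 7+4+2=13, value 47+58+10=115
- B+C: weight 7+4=11, value 47+58=105
- C+D: weight 4+2=6, value 58+10=68
- C: weight 4, value 58
Best: 115 pts.

115 pts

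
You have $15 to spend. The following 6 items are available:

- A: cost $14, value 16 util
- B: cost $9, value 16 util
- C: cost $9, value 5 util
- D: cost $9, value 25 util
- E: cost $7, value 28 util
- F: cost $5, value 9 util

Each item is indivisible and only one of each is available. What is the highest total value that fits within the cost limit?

37 util

Check high-value combinations within $15:
- E+F: cost 7+5=12, value 28+9=37
- D+F: cost 9+5=14, value 25+9=34
- E: cost 7, value 28
- D: cost 9, value 25
- B+F: cost 9+5=14, value 16+9=25
Best: 37 util.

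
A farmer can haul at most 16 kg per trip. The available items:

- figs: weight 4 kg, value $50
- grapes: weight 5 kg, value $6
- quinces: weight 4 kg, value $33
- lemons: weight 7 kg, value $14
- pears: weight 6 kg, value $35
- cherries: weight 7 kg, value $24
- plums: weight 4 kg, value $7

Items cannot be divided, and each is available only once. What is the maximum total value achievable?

Check high-value combinations within 16 kg:
- figs+quinces+pears: weight 4+4+6=14, value 50+33+35=118
- figs+quinces+cherries: weight 4+4+7=15, value 50+33+24=107
- figs+quinces+lemons: weight 4+4+7=15, value 50+33+14=97
Best: $118.

$118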